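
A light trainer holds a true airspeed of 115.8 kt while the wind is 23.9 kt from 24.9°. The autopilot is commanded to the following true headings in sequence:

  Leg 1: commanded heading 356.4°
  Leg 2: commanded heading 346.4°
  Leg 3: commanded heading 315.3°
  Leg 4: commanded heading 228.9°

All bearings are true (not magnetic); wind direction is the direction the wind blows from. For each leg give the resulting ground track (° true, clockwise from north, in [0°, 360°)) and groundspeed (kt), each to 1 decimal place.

Leg 1: track=349.5°, groundspeed=95.5 kt
Leg 2: track=337.7°, groundspeed=98.2 kt
Leg 3: track=303.5°, groundspeed=109.8 kt
Leg 4: track=224.9°, groundspeed=138.0 kt

Leg 1: heading 356.4°; drift -6.9° → track 349.5°, groundspeed 95.5 kt
Leg 2: heading 346.4°; drift -8.7° → track 337.7°, groundspeed 98.2 kt
Leg 3: heading 315.3°; drift -11.8° → track 303.5°, groundspeed 109.8 kt
Leg 4: heading 228.9°; drift -4.0° → track 224.9°, groundspeed 138.0 kt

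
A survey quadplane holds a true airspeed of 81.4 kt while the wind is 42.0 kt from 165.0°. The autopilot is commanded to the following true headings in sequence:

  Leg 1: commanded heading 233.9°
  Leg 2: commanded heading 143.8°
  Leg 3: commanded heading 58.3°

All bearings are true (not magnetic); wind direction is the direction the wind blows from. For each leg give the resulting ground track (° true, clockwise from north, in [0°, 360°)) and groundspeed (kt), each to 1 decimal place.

Leg 1: track=264.5°, groundspeed=77.0 kt
Leg 2: track=124.0°, groundspeed=44.9 kt
Leg 3: track=35.0°, groundspeed=101.8 kt

Leg 1: heading 233.9°; drift +30.6° → track 264.5°, groundspeed 77.0 kt
Leg 2: heading 143.8°; drift -19.8° → track 124.0°, groundspeed 44.9 kt
Leg 3: heading 58.3°; drift -23.3° → track 35.0°, groundspeed 101.8 kt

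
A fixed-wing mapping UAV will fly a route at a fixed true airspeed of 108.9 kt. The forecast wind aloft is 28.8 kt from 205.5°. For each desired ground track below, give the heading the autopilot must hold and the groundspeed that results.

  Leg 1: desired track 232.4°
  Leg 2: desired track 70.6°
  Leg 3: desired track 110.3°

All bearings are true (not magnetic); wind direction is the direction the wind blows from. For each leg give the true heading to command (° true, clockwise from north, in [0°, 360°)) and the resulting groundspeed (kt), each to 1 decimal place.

Leg 1: heading=225.5°, groundspeed=82.4 kt
Leg 2: heading=81.4°, groundspeed=127.3 kt
Leg 3: heading=125.6°, groundspeed=107.7 kt

Leg 1: desired track 232.4°; wind correction -6.9° → command heading 225.5°, groundspeed 82.4 kt
Leg 2: desired track 70.6°; wind correction +10.8° → command heading 81.4°, groundspeed 127.3 kt
Leg 3: desired track 110.3°; wind correction +15.3° → command heading 125.6°, groundspeed 107.7 kt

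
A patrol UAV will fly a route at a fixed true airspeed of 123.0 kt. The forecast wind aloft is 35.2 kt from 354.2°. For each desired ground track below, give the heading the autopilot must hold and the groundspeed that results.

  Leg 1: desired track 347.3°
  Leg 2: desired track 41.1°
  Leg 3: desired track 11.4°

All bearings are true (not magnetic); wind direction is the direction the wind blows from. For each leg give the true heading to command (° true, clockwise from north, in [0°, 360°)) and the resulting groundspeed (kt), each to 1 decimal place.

Leg 1: desired track 347.3°; wind correction +2.0° → command heading 349.3°, groundspeed 88.0 kt
Leg 2: desired track 41.1°; wind correction -12.1° → command heading 29.0°, groundspeed 96.2 kt
Leg 3: desired track 11.4°; wind correction -4.9° → command heading 6.5°, groundspeed 88.9 kt

Leg 1: heading=349.3°, groundspeed=88.0 kt
Leg 2: heading=29.0°, groundspeed=96.2 kt
Leg 3: heading=6.5°, groundspeed=88.9 kt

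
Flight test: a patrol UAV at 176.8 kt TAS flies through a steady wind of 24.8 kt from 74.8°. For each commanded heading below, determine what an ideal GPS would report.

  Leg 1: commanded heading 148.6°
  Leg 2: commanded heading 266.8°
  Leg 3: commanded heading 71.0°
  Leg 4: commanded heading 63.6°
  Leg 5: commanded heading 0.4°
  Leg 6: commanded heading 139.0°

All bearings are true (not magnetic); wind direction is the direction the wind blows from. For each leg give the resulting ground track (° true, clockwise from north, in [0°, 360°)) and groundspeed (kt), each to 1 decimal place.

Leg 1: heading 148.6°; drift +8.0° → track 156.6°, groundspeed 171.5 kt
Leg 2: heading 266.8°; drift -1.5° → track 265.3°, groundspeed 201.1 kt
Leg 3: heading 71.0°; drift -0.6° → track 70.4°, groundspeed 152.1 kt
Leg 4: heading 63.6°; drift -1.8° → track 61.8°, groundspeed 152.5 kt
Leg 5: heading 0.4°; drift -8.0° → track 352.4°, groundspeed 171.8 kt
Leg 6: heading 139.0°; drift +7.7° → track 146.7°, groundspeed 167.5 kt

Leg 1: track=156.6°, groundspeed=171.5 kt
Leg 2: track=265.3°, groundspeed=201.1 kt
Leg 3: track=70.4°, groundspeed=152.1 kt
Leg 4: track=61.8°, groundspeed=152.5 kt
Leg 5: track=352.4°, groundspeed=171.8 kt
Leg 6: track=146.7°, groundspeed=167.5 kt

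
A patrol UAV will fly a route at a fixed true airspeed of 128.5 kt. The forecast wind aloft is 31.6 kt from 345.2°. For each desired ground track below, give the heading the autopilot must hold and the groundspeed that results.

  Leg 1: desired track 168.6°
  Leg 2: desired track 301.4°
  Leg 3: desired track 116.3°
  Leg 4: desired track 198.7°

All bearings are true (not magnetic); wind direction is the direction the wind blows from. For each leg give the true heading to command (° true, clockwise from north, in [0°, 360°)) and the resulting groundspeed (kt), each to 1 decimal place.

Leg 1: heading=169.4°, groundspeed=160.0 kt
Leg 2: heading=311.2°, groundspeed=103.8 kt
Leg 3: heading=105.6°, groundspeed=147.0 kt
Leg 4: heading=206.5°, groundspeed=153.7 kt

Leg 1: desired track 168.6°; wind correction +0.8° → command heading 169.4°, groundspeed 160.0 kt
Leg 2: desired track 301.4°; wind correction +9.8° → command heading 311.2°, groundspeed 103.8 kt
Leg 3: desired track 116.3°; wind correction -10.7° → command heading 105.6°, groundspeed 147.0 kt
Leg 4: desired track 198.7°; wind correction +7.8° → command heading 206.5°, groundspeed 153.7 kt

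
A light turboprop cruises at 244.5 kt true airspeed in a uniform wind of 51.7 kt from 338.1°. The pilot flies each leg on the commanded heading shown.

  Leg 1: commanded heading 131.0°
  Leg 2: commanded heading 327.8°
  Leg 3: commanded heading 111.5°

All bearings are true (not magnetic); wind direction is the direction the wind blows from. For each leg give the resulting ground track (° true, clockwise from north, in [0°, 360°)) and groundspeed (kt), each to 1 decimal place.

Leg 1: track=135.6°, groundspeed=291.5 kt
Leg 2: track=325.1°, groundspeed=193.9 kt
Leg 3: track=119.1°, groundspeed=282.5 kt

Leg 1: heading 131.0°; drift +4.6° → track 135.6°, groundspeed 291.5 kt
Leg 2: heading 327.8°; drift -2.7° → track 325.1°, groundspeed 193.9 kt
Leg 3: heading 111.5°; drift +7.6° → track 119.1°, groundspeed 282.5 kt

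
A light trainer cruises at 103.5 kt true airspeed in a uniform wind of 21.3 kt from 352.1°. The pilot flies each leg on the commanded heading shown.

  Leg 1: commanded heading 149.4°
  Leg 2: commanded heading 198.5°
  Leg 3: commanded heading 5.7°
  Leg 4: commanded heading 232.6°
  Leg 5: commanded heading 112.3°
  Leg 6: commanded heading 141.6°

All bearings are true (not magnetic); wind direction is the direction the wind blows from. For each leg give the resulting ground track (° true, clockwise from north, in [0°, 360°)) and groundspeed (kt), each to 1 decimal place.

Leg 1: track=153.2°, groundspeed=123.4 kt
Leg 2: track=194.1°, groundspeed=122.9 kt
Leg 3: track=9.2°, groundspeed=82.9 kt
Leg 4: track=223.4°, groundspeed=115.5 kt
Leg 5: track=121.5°, groundspeed=115.7 kt
Leg 6: track=146.7°, groundspeed=122.3 kt

Leg 1: heading 149.4°; drift +3.8° → track 153.2°, groundspeed 123.4 kt
Leg 2: heading 198.5°; drift -4.4° → track 194.1°, groundspeed 122.9 kt
Leg 3: heading 5.7°; drift +3.5° → track 9.2°, groundspeed 82.9 kt
Leg 4: heading 232.6°; drift -9.2° → track 223.4°, groundspeed 115.5 kt
Leg 5: heading 112.3°; drift +9.2° → track 121.5°, groundspeed 115.7 kt
Leg 6: heading 141.6°; drift +5.1° → track 146.7°, groundspeed 122.3 kt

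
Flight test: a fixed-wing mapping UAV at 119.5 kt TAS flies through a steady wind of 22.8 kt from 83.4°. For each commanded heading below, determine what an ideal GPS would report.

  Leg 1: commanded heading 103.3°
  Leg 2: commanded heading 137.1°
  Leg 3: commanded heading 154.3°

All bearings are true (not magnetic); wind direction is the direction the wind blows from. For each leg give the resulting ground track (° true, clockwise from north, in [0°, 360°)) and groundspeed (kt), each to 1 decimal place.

Leg 1: heading 103.3°; drift +4.5° → track 107.8°, groundspeed 98.4 kt
Leg 2: heading 137.1°; drift +9.8° → track 146.9°, groundspeed 107.6 kt
Leg 3: heading 154.3°; drift +10.9° → track 165.2°, groundspeed 114.1 kt

Leg 1: track=107.8°, groundspeed=98.4 kt
Leg 2: track=146.9°, groundspeed=107.6 kt
Leg 3: track=165.2°, groundspeed=114.1 kt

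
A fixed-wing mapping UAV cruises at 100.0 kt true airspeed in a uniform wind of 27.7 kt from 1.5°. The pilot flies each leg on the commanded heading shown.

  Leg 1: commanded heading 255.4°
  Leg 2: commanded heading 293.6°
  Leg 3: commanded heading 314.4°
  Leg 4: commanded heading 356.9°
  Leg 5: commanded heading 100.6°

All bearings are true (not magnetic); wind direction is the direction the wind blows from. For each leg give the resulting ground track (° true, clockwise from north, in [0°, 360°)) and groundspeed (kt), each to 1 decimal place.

Leg 1: heading 255.4°; drift -13.9° → track 241.5°, groundspeed 110.9 kt
Leg 2: heading 293.6°; drift -16.0° → track 277.6°, groundspeed 93.2 kt
Leg 3: heading 314.4°; drift -14.0° → track 300.4°, groundspeed 83.6 kt
Leg 4: heading 356.9°; drift -1.8° → track 355.1°, groundspeed 72.4 kt
Leg 5: heading 100.6°; drift +14.7° → track 115.3°, groundspeed 107.9 kt

Leg 1: track=241.5°, groundspeed=110.9 kt
Leg 2: track=277.6°, groundspeed=93.2 kt
Leg 3: track=300.4°, groundspeed=83.6 kt
Leg 4: track=355.1°, groundspeed=72.4 kt
Leg 5: track=115.3°, groundspeed=107.9 kt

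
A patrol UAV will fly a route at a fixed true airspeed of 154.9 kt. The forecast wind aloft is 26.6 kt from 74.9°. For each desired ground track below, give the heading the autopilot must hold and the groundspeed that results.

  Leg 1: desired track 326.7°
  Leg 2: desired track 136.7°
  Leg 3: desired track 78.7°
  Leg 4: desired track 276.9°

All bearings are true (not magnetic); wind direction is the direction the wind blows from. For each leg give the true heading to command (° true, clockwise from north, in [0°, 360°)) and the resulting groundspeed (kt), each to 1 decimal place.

Leg 1: heading=336.1°, groundspeed=161.1 kt
Leg 2: heading=128.0°, groundspeed=140.5 kt
Leg 3: heading=78.0°, groundspeed=128.3 kt
Leg 4: heading=280.6°, groundspeed=179.2 kt

Leg 1: desired track 326.7°; wind correction +9.4° → command heading 336.1°, groundspeed 161.1 kt
Leg 2: desired track 136.7°; wind correction -8.7° → command heading 128.0°, groundspeed 140.5 kt
Leg 3: desired track 78.7°; wind correction -0.7° → command heading 78.0°, groundspeed 128.3 kt
Leg 4: desired track 276.9°; wind correction +3.7° → command heading 280.6°, groundspeed 179.2 kt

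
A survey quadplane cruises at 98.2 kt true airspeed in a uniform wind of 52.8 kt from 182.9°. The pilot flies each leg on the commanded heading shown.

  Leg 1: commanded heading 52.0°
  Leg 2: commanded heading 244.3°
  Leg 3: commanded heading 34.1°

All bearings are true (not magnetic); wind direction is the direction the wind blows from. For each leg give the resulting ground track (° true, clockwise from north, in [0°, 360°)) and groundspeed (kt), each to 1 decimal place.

Leg 1: track=35.3°, groundspeed=138.6 kt
Leg 2: track=276.7°, groundspeed=86.4 kt
Leg 3: track=23.3°, groundspeed=145.9 kt

Leg 1: heading 52.0°; drift -16.7° → track 35.3°, groundspeed 138.6 kt
Leg 2: heading 244.3°; drift +32.4° → track 276.7°, groundspeed 86.4 kt
Leg 3: heading 34.1°; drift -10.8° → track 23.3°, groundspeed 145.9 kt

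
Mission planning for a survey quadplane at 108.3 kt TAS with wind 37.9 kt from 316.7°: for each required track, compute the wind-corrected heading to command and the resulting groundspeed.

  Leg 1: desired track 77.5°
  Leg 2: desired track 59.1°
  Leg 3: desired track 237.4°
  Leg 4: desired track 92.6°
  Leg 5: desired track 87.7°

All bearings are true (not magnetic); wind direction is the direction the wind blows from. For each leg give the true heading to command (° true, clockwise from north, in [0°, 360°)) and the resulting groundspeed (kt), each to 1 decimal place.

Leg 1: heading=60.0°, groundspeed=122.7 kt
Leg 2: heading=39.1°, groundspeed=109.9 kt
Leg 3: heading=257.5°, groundspeed=94.7 kt
Leg 4: heading=78.5°, groundspeed=132.3 kt
Leg 5: heading=72.4°, groundspeed=129.3 kt

Leg 1: desired track 77.5°; wind correction -17.5° → command heading 60.0°, groundspeed 122.7 kt
Leg 2: desired track 59.1°; wind correction -20.0° → command heading 39.1°, groundspeed 109.9 kt
Leg 3: desired track 237.4°; wind correction +20.1° → command heading 257.5°, groundspeed 94.7 kt
Leg 4: desired track 92.6°; wind correction -14.1° → command heading 78.5°, groundspeed 132.3 kt
Leg 5: desired track 87.7°; wind correction -15.3° → command heading 72.4°, groundspeed 129.3 kt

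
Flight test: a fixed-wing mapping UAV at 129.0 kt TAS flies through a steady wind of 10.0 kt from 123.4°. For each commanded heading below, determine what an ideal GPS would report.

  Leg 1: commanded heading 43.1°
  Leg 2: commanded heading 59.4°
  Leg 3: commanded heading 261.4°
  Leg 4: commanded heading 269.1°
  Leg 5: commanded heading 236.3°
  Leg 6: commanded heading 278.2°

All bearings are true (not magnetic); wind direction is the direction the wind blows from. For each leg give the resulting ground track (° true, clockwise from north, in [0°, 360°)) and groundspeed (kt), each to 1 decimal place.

Leg 1: track=38.7°, groundspeed=127.7 kt
Leg 2: track=55.3°, groundspeed=124.9 kt
Leg 3: track=264.2°, groundspeed=136.6 kt
Leg 4: track=271.5°, groundspeed=137.4 kt
Leg 5: track=240.3°, groundspeed=133.2 kt
Leg 6: track=280.0°, groundspeed=138.1 kt

Leg 1: heading 43.1°; drift -4.4° → track 38.7°, groundspeed 127.7 kt
Leg 2: heading 59.4°; drift -4.1° → track 55.3°, groundspeed 124.9 kt
Leg 3: heading 261.4°; drift +2.8° → track 264.2°, groundspeed 136.6 kt
Leg 4: heading 269.1°; drift +2.4° → track 271.5°, groundspeed 137.4 kt
Leg 5: heading 236.3°; drift +4.0° → track 240.3°, groundspeed 133.2 kt
Leg 6: heading 278.2°; drift +1.8° → track 280.0°, groundspeed 138.1 kt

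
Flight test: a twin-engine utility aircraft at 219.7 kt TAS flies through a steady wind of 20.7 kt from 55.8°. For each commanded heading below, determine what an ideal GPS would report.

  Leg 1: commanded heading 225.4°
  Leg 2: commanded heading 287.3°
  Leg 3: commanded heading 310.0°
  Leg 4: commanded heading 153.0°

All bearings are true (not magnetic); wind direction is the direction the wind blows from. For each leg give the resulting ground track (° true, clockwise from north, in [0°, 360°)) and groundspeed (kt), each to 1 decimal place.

Leg 1: track=226.3°, groundspeed=240.1 kt
Leg 2: track=283.3°, groundspeed=233.1 kt
Leg 3: track=304.9°, groundspeed=226.2 kt
Leg 4: track=158.3°, groundspeed=223.2 kt

Leg 1: heading 225.4°; drift +0.9° → track 226.3°, groundspeed 240.1 kt
Leg 2: heading 287.3°; drift -4.0° → track 283.3°, groundspeed 233.1 kt
Leg 3: heading 310.0°; drift -5.1° → track 304.9°, groundspeed 226.2 kt
Leg 4: heading 153.0°; drift +5.3° → track 158.3°, groundspeed 223.2 kt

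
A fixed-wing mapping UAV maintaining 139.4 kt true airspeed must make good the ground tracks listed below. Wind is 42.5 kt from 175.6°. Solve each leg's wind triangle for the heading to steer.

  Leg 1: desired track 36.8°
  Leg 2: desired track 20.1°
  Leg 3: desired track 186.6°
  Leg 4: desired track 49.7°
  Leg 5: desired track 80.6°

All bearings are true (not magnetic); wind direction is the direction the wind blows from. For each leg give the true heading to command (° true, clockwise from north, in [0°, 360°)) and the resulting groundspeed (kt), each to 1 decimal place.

Leg 1: desired track 36.8°; wind correction +11.6° → command heading 48.4°, groundspeed 168.5 kt
Leg 2: desired track 20.1°; wind correction +7.3° → command heading 27.4°, groundspeed 177.0 kt
Leg 3: desired track 186.6°; wind correction -3.3° → command heading 183.3°, groundspeed 97.4 kt
Leg 4: desired track 49.7°; wind correction +14.3° → command heading 64.0°, groundspeed 160.0 kt
Leg 5: desired track 80.6°; wind correction +17.7° → command heading 98.3°, groundspeed 136.5 kt

Leg 1: heading=48.4°, groundspeed=168.5 kt
Leg 2: heading=27.4°, groundspeed=177.0 kt
Leg 3: heading=183.3°, groundspeed=97.4 kt
Leg 4: heading=64.0°, groundspeed=160.0 kt
Leg 5: heading=98.3°, groundspeed=136.5 kt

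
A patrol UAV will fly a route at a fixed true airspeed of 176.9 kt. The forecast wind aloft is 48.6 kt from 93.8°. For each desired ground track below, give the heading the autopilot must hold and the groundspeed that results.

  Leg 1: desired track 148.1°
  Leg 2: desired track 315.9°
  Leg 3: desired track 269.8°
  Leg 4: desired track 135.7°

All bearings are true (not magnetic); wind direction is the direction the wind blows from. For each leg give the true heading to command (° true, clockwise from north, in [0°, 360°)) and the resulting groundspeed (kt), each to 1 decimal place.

Leg 1: desired track 148.1°; wind correction -12.9° → command heading 135.2°, groundspeed 144.1 kt
Leg 2: desired track 315.9°; wind correction +10.6° → command heading 326.5°, groundspeed 209.9 kt
Leg 3: desired track 269.8°; wind correction -1.1° → command heading 268.7°, groundspeed 225.3 kt
Leg 4: desired track 135.7°; wind correction -10.6° → command heading 125.1°, groundspeed 137.7 kt

Leg 1: heading=135.2°, groundspeed=144.1 kt
Leg 2: heading=326.5°, groundspeed=209.9 kt
Leg 3: heading=268.7°, groundspeed=225.3 kt
Leg 4: heading=125.1°, groundspeed=137.7 kt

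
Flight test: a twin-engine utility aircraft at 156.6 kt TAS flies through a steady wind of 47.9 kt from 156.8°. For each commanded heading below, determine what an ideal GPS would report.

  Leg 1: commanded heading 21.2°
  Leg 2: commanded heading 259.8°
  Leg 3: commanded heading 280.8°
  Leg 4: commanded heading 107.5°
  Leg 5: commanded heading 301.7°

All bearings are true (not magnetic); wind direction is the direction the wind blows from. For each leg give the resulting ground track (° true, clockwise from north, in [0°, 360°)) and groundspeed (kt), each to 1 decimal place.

Leg 1: track=11.2°, groundspeed=193.7 kt
Leg 2: track=275.4°, groundspeed=173.8 kt
Leg 3: track=293.0°, groundspeed=187.6 kt
Leg 4: track=91.3°, groundspeed=130.5 kt
Leg 5: track=309.7°, groundspeed=197.7 kt

Leg 1: heading 21.2°; drift -10.0° → track 11.2°, groundspeed 193.7 kt
Leg 2: heading 259.8°; drift +15.6° → track 275.4°, groundspeed 173.8 kt
Leg 3: heading 280.8°; drift +12.2° → track 293.0°, groundspeed 187.6 kt
Leg 4: heading 107.5°; drift -16.2° → track 91.3°, groundspeed 130.5 kt
Leg 5: heading 301.7°; drift +8.0° → track 309.7°, groundspeed 197.7 kt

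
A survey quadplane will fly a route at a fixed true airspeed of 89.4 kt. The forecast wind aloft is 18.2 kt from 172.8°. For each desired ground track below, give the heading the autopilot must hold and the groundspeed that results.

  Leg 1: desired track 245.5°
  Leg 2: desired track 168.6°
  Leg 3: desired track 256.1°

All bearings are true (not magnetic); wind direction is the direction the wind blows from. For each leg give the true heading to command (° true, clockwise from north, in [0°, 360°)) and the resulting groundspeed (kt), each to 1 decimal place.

Leg 1: desired track 245.5°; wind correction -11.2° → command heading 234.3°, groundspeed 82.3 kt
Leg 2: desired track 168.6°; wind correction +0.9° → command heading 169.5°, groundspeed 71.2 kt
Leg 3: desired track 256.1°; wind correction -11.7° → command heading 244.4°, groundspeed 85.4 kt

Leg 1: heading=234.3°, groundspeed=82.3 kt
Leg 2: heading=169.5°, groundspeed=71.2 kt
Leg 3: heading=244.4°, groundspeed=85.4 kt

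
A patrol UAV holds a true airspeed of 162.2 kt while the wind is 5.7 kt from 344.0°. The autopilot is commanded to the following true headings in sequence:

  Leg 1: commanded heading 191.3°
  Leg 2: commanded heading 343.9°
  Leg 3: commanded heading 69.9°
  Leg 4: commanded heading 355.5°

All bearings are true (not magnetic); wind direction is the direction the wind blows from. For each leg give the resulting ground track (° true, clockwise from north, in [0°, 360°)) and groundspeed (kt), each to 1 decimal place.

Leg 1: heading 191.3°; drift -0.9° → track 190.4°, groundspeed 167.3 kt
Leg 2: heading 343.9°; drift +0.0° → track 343.9°, groundspeed 156.5 kt
Leg 3: heading 69.9°; drift +2.0° → track 71.9°, groundspeed 161.9 kt
Leg 4: heading 355.5°; drift +0.4° → track 355.9°, groundspeed 156.6 kt

Leg 1: track=190.4°, groundspeed=167.3 kt
Leg 2: track=343.9°, groundspeed=156.5 kt
Leg 3: track=71.9°, groundspeed=161.9 kt
Leg 4: track=355.9°, groundspeed=156.6 kt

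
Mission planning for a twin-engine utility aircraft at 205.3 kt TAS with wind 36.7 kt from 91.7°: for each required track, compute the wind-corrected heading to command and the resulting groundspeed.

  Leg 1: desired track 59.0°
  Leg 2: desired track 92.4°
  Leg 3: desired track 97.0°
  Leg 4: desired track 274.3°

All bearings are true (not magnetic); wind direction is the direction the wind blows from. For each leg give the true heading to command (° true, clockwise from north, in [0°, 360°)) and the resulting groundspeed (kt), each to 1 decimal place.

Leg 1: desired track 59.0°; wind correction +5.5° → command heading 64.5°, groundspeed 173.5 kt
Leg 2: desired track 92.4°; wind correction -0.1° → command heading 92.3°, groundspeed 168.6 kt
Leg 3: desired track 97.0°; wind correction -0.9° → command heading 96.1°, groundspeed 168.7 kt
Leg 4: desired track 274.3°; wind correction +0.5° → command heading 274.8°, groundspeed 242.0 kt

Leg 1: heading=64.5°, groundspeed=173.5 kt
Leg 2: heading=92.3°, groundspeed=168.6 kt
Leg 3: heading=96.1°, groundspeed=168.7 kt
Leg 4: heading=274.8°, groundspeed=242.0 kt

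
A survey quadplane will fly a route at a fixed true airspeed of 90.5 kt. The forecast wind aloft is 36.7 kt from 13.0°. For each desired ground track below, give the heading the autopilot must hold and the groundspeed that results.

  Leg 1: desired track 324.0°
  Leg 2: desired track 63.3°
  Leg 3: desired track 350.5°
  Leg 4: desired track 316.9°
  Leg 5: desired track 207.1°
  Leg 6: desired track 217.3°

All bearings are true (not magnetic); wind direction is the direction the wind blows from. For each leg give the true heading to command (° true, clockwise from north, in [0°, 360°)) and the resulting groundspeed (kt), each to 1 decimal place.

Leg 1: desired track 324.0°; wind correction +17.8° → command heading 341.8°, groundspeed 62.1 kt
Leg 2: desired track 63.3°; wind correction -18.2° → command heading 45.1°, groundspeed 62.5 kt
Leg 3: desired track 350.5°; wind correction +8.9° → command heading 359.4°, groundspeed 55.5 kt
Leg 4: desired track 316.9°; wind correction +19.7° → command heading 336.6°, groundspeed 64.8 kt
Leg 5: desired track 207.1°; wind correction +5.7° → command heading 212.8°, groundspeed 125.7 kt
Leg 6: desired track 217.3°; wind correction +9.6° → command heading 226.9°, groundspeed 122.7 kt

Leg 1: heading=341.8°, groundspeed=62.1 kt
Leg 2: heading=45.1°, groundspeed=62.5 kt
Leg 3: heading=359.4°, groundspeed=55.5 kt
Leg 4: heading=336.6°, groundspeed=64.8 kt
Leg 5: heading=212.8°, groundspeed=125.7 kt
Leg 6: heading=226.9°, groundspeed=122.7 kt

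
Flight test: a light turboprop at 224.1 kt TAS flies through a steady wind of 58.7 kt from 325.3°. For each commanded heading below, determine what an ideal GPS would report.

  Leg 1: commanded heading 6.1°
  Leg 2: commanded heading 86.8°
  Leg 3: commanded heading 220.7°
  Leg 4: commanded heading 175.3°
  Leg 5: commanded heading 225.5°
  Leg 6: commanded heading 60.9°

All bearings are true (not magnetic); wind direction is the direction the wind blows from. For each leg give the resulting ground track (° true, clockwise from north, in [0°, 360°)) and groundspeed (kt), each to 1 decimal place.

Leg 1: heading 6.1°; drift +12.1° → track 18.2°, groundspeed 183.7 kt
Leg 2: heading 86.8°; drift +11.1° → track 97.9°, groundspeed 259.6 kt
Leg 3: heading 220.7°; drift -13.4° → track 207.3°, groundspeed 245.6 kt
Leg 4: heading 175.3°; drift -6.1° → track 169.2°, groundspeed 276.5 kt
Leg 5: heading 225.5°; drift -13.9° → track 211.6°, groundspeed 241.1 kt
Leg 6: heading 60.9°; drift +14.3° → track 75.2°, groundspeed 237.1 kt

Leg 1: track=18.2°, groundspeed=183.7 kt
Leg 2: track=97.9°, groundspeed=259.6 kt
Leg 3: track=207.3°, groundspeed=245.6 kt
Leg 4: track=169.2°, groundspeed=276.5 kt
Leg 5: track=211.6°, groundspeed=241.1 kt
Leg 6: track=75.2°, groundspeed=237.1 kt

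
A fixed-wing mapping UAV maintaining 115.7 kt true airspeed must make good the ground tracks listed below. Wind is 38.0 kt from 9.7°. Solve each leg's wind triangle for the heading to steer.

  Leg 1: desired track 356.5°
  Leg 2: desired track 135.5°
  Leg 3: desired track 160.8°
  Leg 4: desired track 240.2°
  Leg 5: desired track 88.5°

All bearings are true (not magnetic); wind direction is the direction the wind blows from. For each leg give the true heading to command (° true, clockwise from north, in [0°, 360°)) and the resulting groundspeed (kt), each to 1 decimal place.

Leg 1: desired track 356.5°; wind correction +4.3° → command heading 0.8°, groundspeed 78.4 kt
Leg 2: desired track 135.5°; wind correction -15.4° → command heading 120.1°, groundspeed 133.7 kt
Leg 3: desired track 160.8°; wind correction -9.1° → command heading 151.7°, groundspeed 147.5 kt
Leg 4: desired track 240.2°; wind correction +14.7° → command heading 254.9°, groundspeed 136.1 kt
Leg 5: desired track 88.5°; wind correction -18.8° → command heading 69.7°, groundspeed 102.1 kt

Leg 1: heading=0.8°, groundspeed=78.4 kt
Leg 2: heading=120.1°, groundspeed=133.7 kt
Leg 3: heading=151.7°, groundspeed=147.5 kt
Leg 4: heading=254.9°, groundspeed=136.1 kt
Leg 5: heading=69.7°, groundspeed=102.1 kt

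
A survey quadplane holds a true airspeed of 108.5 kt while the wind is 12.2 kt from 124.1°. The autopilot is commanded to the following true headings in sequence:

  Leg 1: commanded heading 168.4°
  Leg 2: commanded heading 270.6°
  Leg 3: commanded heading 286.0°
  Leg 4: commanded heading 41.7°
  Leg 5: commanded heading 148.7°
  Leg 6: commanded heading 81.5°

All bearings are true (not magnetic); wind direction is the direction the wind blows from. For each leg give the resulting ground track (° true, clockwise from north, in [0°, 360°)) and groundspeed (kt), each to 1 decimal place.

Leg 1: track=173.3°, groundspeed=100.1 kt
Leg 2: track=273.8°, groundspeed=118.9 kt
Leg 3: track=287.8°, groundspeed=120.2 kt
Leg 4: track=35.2°, groundspeed=107.6 kt
Leg 5: track=151.7°, groundspeed=97.5 kt
Leg 6: track=76.8°, groundspeed=99.9 kt

Leg 1: heading 168.4°; drift +4.9° → track 173.3°, groundspeed 100.1 kt
Leg 2: heading 270.6°; drift +3.2° → track 273.8°, groundspeed 118.9 kt
Leg 3: heading 286.0°; drift +1.8° → track 287.8°, groundspeed 120.2 kt
Leg 4: heading 41.7°; drift -6.5° → track 35.2°, groundspeed 107.6 kt
Leg 5: heading 148.7°; drift +3.0° → track 151.7°, groundspeed 97.5 kt
Leg 6: heading 81.5°; drift -4.7° → track 76.8°, groundspeed 99.9 kt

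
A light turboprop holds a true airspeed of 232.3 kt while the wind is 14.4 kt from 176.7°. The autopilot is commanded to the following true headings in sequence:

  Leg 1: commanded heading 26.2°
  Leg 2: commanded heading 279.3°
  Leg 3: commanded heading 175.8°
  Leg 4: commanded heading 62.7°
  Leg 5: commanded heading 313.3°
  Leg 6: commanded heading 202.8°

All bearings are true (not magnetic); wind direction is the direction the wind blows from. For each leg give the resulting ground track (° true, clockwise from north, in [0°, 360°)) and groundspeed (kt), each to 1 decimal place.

Leg 1: track=24.5°, groundspeed=244.9 kt
Leg 2: track=282.7°, groundspeed=235.9 kt
Leg 3: track=175.7°, groundspeed=217.9 kt
Leg 4: track=59.5°, groundspeed=238.5 kt
Leg 5: track=315.6°, groundspeed=243.0 kt
Leg 6: track=204.5°, groundspeed=219.5 kt

Leg 1: heading 26.2°; drift -1.7° → track 24.5°, groundspeed 244.9 kt
Leg 2: heading 279.3°; drift +3.4° → track 282.7°, groundspeed 235.9 kt
Leg 3: heading 175.8°; drift -0.1° → track 175.7°, groundspeed 217.9 kt
Leg 4: heading 62.7°; drift -3.2° → track 59.5°, groundspeed 238.5 kt
Leg 5: heading 313.3°; drift +2.3° → track 315.6°, groundspeed 243.0 kt
Leg 6: heading 202.8°; drift +1.7° → track 204.5°, groundspeed 219.5 kt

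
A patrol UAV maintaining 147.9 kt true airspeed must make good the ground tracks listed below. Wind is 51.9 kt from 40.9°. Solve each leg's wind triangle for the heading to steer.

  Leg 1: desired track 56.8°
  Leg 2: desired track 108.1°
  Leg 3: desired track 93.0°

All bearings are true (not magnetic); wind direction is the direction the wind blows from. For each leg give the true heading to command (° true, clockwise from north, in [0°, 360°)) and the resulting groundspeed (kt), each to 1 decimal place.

Leg 1: desired track 56.8°; wind correction -5.5° → command heading 51.3°, groundspeed 97.3 kt
Leg 2: desired track 108.1°; wind correction -18.9° → command heading 89.2°, groundspeed 119.8 kt
Leg 3: desired track 93.0°; wind correction -16.1° → command heading 76.9°, groundspeed 110.2 kt

Leg 1: heading=51.3°, groundspeed=97.3 kt
Leg 2: heading=89.2°, groundspeed=119.8 kt
Leg 3: heading=76.9°, groundspeed=110.2 kt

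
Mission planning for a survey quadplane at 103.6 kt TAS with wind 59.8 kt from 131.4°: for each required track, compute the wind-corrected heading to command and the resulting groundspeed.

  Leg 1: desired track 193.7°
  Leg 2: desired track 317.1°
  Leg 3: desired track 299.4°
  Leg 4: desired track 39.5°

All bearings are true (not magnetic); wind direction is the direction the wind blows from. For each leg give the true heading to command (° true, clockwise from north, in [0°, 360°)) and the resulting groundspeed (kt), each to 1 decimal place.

Leg 1: desired track 193.7°; wind correction -30.7° → command heading 163.0°, groundspeed 61.3 kt
Leg 2: desired track 317.1°; wind correction +3.3° → command heading 320.4°, groundspeed 162.9 kt
Leg 3: desired track 299.4°; wind correction -6.9° → command heading 292.5°, groundspeed 161.3 kt
Leg 4: desired track 39.5°; wind correction +35.2° → command heading 74.7°, groundspeed 86.6 kt

Leg 1: heading=163.0°, groundspeed=61.3 kt
Leg 2: heading=320.4°, groundspeed=162.9 kt
Leg 3: heading=292.5°, groundspeed=161.3 kt
Leg 4: heading=74.7°, groundspeed=86.6 kt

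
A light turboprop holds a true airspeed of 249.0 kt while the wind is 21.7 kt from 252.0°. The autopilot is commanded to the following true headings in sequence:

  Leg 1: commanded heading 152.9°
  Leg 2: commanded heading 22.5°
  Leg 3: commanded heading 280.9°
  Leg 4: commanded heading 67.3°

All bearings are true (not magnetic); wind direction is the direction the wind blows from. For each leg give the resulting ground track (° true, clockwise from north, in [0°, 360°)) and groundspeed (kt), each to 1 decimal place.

Leg 1: track=148.0°, groundspeed=253.3 kt
Leg 2: track=26.1°, groundspeed=263.6 kt
Leg 3: track=283.5°, groundspeed=230.2 kt
Leg 4: track=67.7°, groundspeed=270.6 kt

Leg 1: heading 152.9°; drift -4.9° → track 148.0°, groundspeed 253.3 kt
Leg 2: heading 22.5°; drift +3.6° → track 26.1°, groundspeed 263.6 kt
Leg 3: heading 280.9°; drift +2.6° → track 283.5°, groundspeed 230.2 kt
Leg 4: heading 67.3°; drift +0.4° → track 67.7°, groundspeed 270.6 kt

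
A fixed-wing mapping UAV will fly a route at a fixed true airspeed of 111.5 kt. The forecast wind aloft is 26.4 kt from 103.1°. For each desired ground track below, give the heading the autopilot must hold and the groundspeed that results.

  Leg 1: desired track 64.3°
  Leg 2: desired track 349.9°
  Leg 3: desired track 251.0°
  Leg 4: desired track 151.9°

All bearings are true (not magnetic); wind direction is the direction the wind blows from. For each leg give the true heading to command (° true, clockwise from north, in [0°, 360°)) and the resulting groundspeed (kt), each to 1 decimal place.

Leg 1: desired track 64.3°; wind correction +8.5° → command heading 72.8°, groundspeed 89.7 kt
Leg 2: desired track 349.9°; wind correction +12.6° → command heading 2.5°, groundspeed 119.2 kt
Leg 3: desired track 251.0°; wind correction -7.2° → command heading 243.8°, groundspeed 133.0 kt
Leg 4: desired track 151.9°; wind correction -10.3° → command heading 141.6°, groundspeed 92.3 kt

Leg 1: heading=72.8°, groundspeed=89.7 kt
Leg 2: heading=2.5°, groundspeed=119.2 kt
Leg 3: heading=243.8°, groundspeed=133.0 kt
Leg 4: heading=141.6°, groundspeed=92.3 kt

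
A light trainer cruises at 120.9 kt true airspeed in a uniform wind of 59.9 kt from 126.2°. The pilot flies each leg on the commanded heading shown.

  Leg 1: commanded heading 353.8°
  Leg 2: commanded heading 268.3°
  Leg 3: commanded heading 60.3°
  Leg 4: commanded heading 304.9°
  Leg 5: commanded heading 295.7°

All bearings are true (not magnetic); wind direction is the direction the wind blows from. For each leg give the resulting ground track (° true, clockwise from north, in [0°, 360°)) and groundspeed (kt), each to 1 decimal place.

Leg 1: track=338.5°, groundspeed=167.2 kt
Leg 2: track=280.6°, groundspeed=172.1 kt
Leg 3: track=30.7°, groundspeed=110.9 kt
Leg 4: track=305.3°, groundspeed=180.8 kt
Leg 5: track=299.2°, groundspeed=180.1 kt

Leg 1: heading 353.8°; drift -15.3° → track 338.5°, groundspeed 167.2 kt
Leg 2: heading 268.3°; drift +12.3° → track 280.6°, groundspeed 172.1 kt
Leg 3: heading 60.3°; drift -29.6° → track 30.7°, groundspeed 110.9 kt
Leg 4: heading 304.9°; drift +0.4° → track 305.3°, groundspeed 180.8 kt
Leg 5: heading 295.7°; drift +3.5° → track 299.2°, groundspeed 180.1 kt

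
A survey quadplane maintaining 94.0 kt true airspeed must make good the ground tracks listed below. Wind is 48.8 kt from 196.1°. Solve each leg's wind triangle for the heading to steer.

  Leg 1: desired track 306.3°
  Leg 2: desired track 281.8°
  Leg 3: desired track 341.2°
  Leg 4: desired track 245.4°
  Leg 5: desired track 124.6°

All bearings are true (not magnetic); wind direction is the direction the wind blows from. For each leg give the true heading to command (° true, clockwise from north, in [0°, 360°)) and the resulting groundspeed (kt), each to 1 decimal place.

Leg 1: heading=277.1°, groundspeed=98.9 kt
Leg 2: heading=250.6°, groundspeed=76.8 kt
Leg 3: heading=323.9°, groundspeed=129.8 kt
Leg 4: heading=222.2°, groundspeed=54.6 kt
Leg 5: heading=154.1°, groundspeed=66.3 kt

Leg 1: desired track 306.3°; wind correction -29.2° → command heading 277.1°, groundspeed 98.9 kt
Leg 2: desired track 281.8°; wind correction -31.2° → command heading 250.6°, groundspeed 76.8 kt
Leg 3: desired track 341.2°; wind correction -17.3° → command heading 323.9°, groundspeed 129.8 kt
Leg 4: desired track 245.4°; wind correction -23.2° → command heading 222.2°, groundspeed 54.6 kt
Leg 5: desired track 124.6°; wind correction +29.5° → command heading 154.1°, groundspeed 66.3 kt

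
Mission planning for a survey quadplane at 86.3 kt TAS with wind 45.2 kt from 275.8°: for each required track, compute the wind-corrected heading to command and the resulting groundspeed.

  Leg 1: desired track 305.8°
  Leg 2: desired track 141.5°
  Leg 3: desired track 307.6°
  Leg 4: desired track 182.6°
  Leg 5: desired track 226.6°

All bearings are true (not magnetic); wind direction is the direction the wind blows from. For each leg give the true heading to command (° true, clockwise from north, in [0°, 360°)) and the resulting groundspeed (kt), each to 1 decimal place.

Leg 1: desired track 305.8°; wind correction -15.2° → command heading 290.6°, groundspeed 44.1 kt
Leg 2: desired track 141.5°; wind correction +22.0° → command heading 163.5°, groundspeed 111.6 kt
Leg 3: desired track 307.6°; wind correction -16.0° → command heading 291.6°, groundspeed 44.5 kt
Leg 4: desired track 182.6°; wind correction +31.5° → command heading 214.1°, groundspeed 76.1 kt
Leg 5: desired track 226.6°; wind correction +23.4° → command heading 250.0°, groundspeed 49.7 kt

Leg 1: heading=290.6°, groundspeed=44.1 kt
Leg 2: heading=163.5°, groundspeed=111.6 kt
Leg 3: heading=291.6°, groundspeed=44.5 kt
Leg 4: heading=214.1°, groundspeed=76.1 kt
Leg 5: heading=250.0°, groundspeed=49.7 kt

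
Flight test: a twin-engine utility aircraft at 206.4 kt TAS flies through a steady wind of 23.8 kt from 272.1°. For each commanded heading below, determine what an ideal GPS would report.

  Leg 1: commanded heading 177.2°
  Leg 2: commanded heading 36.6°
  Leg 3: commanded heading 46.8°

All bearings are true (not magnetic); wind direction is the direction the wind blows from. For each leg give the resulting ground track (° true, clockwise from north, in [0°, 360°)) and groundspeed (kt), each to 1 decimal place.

Leg 1: heading 177.2°; drift -6.5° → track 170.7°, groundspeed 209.8 kt
Leg 2: heading 36.6°; drift +5.1° → track 41.7°, groundspeed 220.8 kt
Leg 3: heading 46.8°; drift +4.3° → track 51.1°, groundspeed 223.8 kt

Leg 1: track=170.7°, groundspeed=209.8 kt
Leg 2: track=41.7°, groundspeed=220.8 kt
Leg 3: track=51.1°, groundspeed=223.8 kt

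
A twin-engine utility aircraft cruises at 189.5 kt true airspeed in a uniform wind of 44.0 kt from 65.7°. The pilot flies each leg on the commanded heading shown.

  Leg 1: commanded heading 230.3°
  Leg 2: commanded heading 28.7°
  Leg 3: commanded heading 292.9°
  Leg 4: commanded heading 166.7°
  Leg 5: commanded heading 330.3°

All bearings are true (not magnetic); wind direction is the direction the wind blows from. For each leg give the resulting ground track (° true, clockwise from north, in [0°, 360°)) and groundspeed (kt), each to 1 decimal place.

Leg 1: track=233.2°, groundspeed=232.2 kt
Leg 2: track=19.0°, groundspeed=156.6 kt
Leg 3: track=284.5°, groundspeed=221.8 kt
Leg 4: track=179.0°, groundspeed=202.6 kt
Leg 5: track=317.6°, groundspeed=198.5 kt

Leg 1: heading 230.3°; drift +2.9° → track 233.2°, groundspeed 232.2 kt
Leg 2: heading 28.7°; drift -9.7° → track 19.0°, groundspeed 156.6 kt
Leg 3: heading 292.9°; drift -8.4° → track 284.5°, groundspeed 221.8 kt
Leg 4: heading 166.7°; drift +12.3° → track 179.0°, groundspeed 202.6 kt
Leg 5: heading 330.3°; drift -12.7° → track 317.6°, groundspeed 198.5 kt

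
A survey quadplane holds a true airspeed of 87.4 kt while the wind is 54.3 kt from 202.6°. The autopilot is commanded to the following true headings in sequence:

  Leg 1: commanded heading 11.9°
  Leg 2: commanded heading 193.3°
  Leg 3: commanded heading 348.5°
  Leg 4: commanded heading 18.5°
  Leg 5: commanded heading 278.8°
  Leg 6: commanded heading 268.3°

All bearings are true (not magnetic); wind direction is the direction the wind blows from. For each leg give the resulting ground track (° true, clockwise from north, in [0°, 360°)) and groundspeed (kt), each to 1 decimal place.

Leg 1: heading 11.9°; drift +4.1° → track 16.0°, groundspeed 141.1 kt
Leg 2: heading 193.3°; drift -14.5° → track 178.8°, groundspeed 34.9 kt
Leg 3: heading 348.5°; drift +13.0° → track 1.5°, groundspeed 135.8 kt
Leg 4: heading 18.5°; drift +1.6° → track 20.1°, groundspeed 141.6 kt
Leg 5: heading 278.8°; drift +35.3° → track 314.1°, groundspeed 91.2 kt
Leg 6: heading 268.3°; drift +37.3° → track 305.6°, groundspeed 81.7 kt

Leg 1: track=16.0°, groundspeed=141.1 kt
Leg 2: track=178.8°, groundspeed=34.9 kt
Leg 3: track=1.5°, groundspeed=135.8 kt
Leg 4: track=20.1°, groundspeed=141.6 kt
Leg 5: track=314.1°, groundspeed=91.2 kt
Leg 6: track=305.6°, groundspeed=81.7 kt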